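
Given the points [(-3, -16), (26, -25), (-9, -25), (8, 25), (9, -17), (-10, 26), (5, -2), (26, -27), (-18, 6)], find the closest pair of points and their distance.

Computing all pairwise distances among 9 points:

d((-3, -16), (26, -25)) = 30.3645
d((-3, -16), (-9, -25)) = 10.8167
d((-3, -16), (8, 25)) = 42.45
d((-3, -16), (9, -17)) = 12.0416
d((-3, -16), (-10, 26)) = 42.5793
d((-3, -16), (5, -2)) = 16.1245
d((-3, -16), (26, -27)) = 31.0161
d((-3, -16), (-18, 6)) = 26.6271
d((26, -25), (-9, -25)) = 35.0
d((26, -25), (8, 25)) = 53.1413
d((26, -25), (9, -17)) = 18.7883
d((26, -25), (-10, 26)) = 62.426
d((26, -25), (5, -2)) = 31.1448
d((26, -25), (26, -27)) = 2.0 <-- minimum
d((26, -25), (-18, 6)) = 53.8238
d((-9, -25), (8, 25)) = 52.811
d((-9, -25), (9, -17)) = 19.6977
d((-9, -25), (-10, 26)) = 51.0098
d((-9, -25), (5, -2)) = 26.9258
d((-9, -25), (26, -27)) = 35.0571
d((-9, -25), (-18, 6)) = 32.28
d((8, 25), (9, -17)) = 42.0119
d((8, 25), (-10, 26)) = 18.0278
d((8, 25), (5, -2)) = 27.1662
d((8, 25), (26, -27)) = 55.0273
d((8, 25), (-18, 6)) = 32.2025
d((9, -17), (-10, 26)) = 47.0106
d((9, -17), (5, -2)) = 15.5242
d((9, -17), (26, -27)) = 19.7231
d((9, -17), (-18, 6)) = 35.4683
d((-10, 26), (5, -2)) = 31.7648
d((-10, 26), (26, -27)) = 64.0703
d((-10, 26), (-18, 6)) = 21.5407
d((5, -2), (26, -27)) = 32.6497
d((5, -2), (-18, 6)) = 24.3516
d((26, -27), (-18, 6)) = 55.0

Closest pair: (26, -25) and (26, -27) with distance 2.0

The closest pair is (26, -25) and (26, -27) with Euclidean distance 2.0. For 9 points, brute-force pairwise comparison is shown above. For large n, the divide-and-conquer algorithm (sort by x, recurse on halves, check the dividing strip) achieves O(n log n).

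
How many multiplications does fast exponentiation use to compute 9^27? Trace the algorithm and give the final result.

Computing 9^27 by squaring (build up from 9^1; each line after the first costs one multiplication):

9^1 = 9
9^2 = (9^1)^2 = 9^2 = 81
9^3 = 9 * 9^2 = 9 * 81 = 729
9^6 = (9^3)^2 = 729^2 = 531441
9^12 = (9^6)^2 = 531441^2 = 282429536481
9^13 = 9 * 9^12 = 9 * 282429536481 = 2541865828329
9^26 = (9^13)^2 = 2541865828329^2 = 6461081889226673298932241
9^27 = 9 * 9^26 = 9 * 6461081889226673298932241 = 58149737003040059690390169

Result: 58149737003040059690390169
Multiplications needed: 7 (7 lines after 9^1)

9^27 = 58149737003040059690390169. Using exponentiation by squaring, this requires 7 multiplications. The key idea: if the exponent is even, square the half-power; if odd, multiply by the base once.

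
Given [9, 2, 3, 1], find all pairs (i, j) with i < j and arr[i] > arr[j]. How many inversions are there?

Finding inversions in [9, 2, 3, 1]:

(0, 1): arr[0]=9 > arr[1]=2
(0, 2): arr[0]=9 > arr[2]=3
(0, 3): arr[0]=9 > arr[3]=1
(1, 3): arr[1]=2 > arr[3]=1
(2, 3): arr[2]=3 > arr[3]=1

Total inversions: 5

The array has 5 inversion(s): (0,1), (0,2), (0,3), (1,3), (2,3). Each pair (i,j) satisfies i < j and arr[i] > arr[j].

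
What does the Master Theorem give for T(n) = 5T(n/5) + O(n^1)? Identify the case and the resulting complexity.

Master Theorem for T(n) = 5T(n/5) + O(n^1):

a = 5, b = 5, c = 1
log_b(a) = log_5(5) = 1.0000

Case 2: c = 1 = log_5(5) = 1.0000
T(n) = O(n^1 log n) = O(n log n)

For T(n) = 5T(n/5) + O(n^1): log_5(5) = 1.0000. This is Case 2 of the Master Theorem (c = log_b(a), equal work at all levels), giving O(n log n).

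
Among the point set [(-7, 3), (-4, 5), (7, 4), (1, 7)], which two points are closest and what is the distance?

Computing all pairwise distances among 4 points:

d((-7, 3), (-4, 5)) = 3.6056 <-- minimum
d((-7, 3), (7, 4)) = 14.0357
d((-7, 3), (1, 7)) = 8.9443
d((-4, 5), (7, 4)) = 11.0454
d((-4, 5), (1, 7)) = 5.3852
d((7, 4), (1, 7)) = 6.7082

Closest pair: (-7, 3) and (-4, 5) with distance 3.6056

The closest pair is (-7, 3) and (-4, 5) with Euclidean distance 3.6056. For 4 points, brute-force pairwise comparison is shown above. For large n, the divide-and-conquer algorithm (sort by x, recurse on halves, check the dividing strip) achieves O(n log n).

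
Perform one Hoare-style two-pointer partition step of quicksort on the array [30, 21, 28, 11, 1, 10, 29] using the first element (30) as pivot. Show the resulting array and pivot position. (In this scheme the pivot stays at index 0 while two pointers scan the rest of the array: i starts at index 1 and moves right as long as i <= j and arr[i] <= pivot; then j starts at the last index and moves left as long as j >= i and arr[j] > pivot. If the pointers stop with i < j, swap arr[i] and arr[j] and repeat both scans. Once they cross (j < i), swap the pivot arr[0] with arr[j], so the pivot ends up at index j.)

Hoare-style two-pointer partition with pivot = 30:

Initial array: [30, 21, 28, 11, 1, 10, 29]

Pointers start at i = 1, j = 6.
i ends at 7, j ends at 6: the pointers have crossed (j < i), so scanning stops.

Swap pivot arr[0] with arr[6] to place pivot at position 6: [29, 21, 28, 11, 1, 10, 30]
Pivot position: 6

After partitioning with pivot 30, the array becomes [29, 21, 28, 11, 1, 10, 30]. The pivot is placed at index 6. All elements to the left of the pivot are <= 30, and all elements to the right are > 30.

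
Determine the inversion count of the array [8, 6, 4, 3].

Finding inversions in [8, 6, 4, 3]:

(0, 1): arr[0]=8 > arr[1]=6
(0, 2): arr[0]=8 > arr[2]=4
(0, 3): arr[0]=8 > arr[3]=3
(1, 2): arr[1]=6 > arr[2]=4
(1, 3): arr[1]=6 > arr[3]=3
(2, 3): arr[2]=4 > arr[3]=3

Total inversions: 6

The array has 6 inversion(s): (0,1), (0,2), (0,3), (1,2), (1,3), (2,3). Each pair (i,j) satisfies i < j and arr[i] > arr[j].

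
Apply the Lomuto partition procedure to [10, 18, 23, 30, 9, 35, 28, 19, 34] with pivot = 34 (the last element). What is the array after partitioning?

Lomuto partition with pivot = 34:

Initial array: [10, 18, 23, 30, 9, 35, 28, 19, 34]

arr[0]=10 <= 34: swap with position 0, array becomes [10, 18, 23, 30, 9, 35, 28, 19, 34]
arr[1]=18 <= 34: swap with position 1, array becomes [10, 18, 23, 30, 9, 35, 28, 19, 34]
arr[2]=23 <= 34: swap with position 2, array becomes [10, 18, 23, 30, 9, 35, 28, 19, 34]
arr[3]=30 <= 34: swap with position 3, array becomes [10, 18, 23, 30, 9, 35, 28, 19, 34]
arr[4]=9 <= 34: swap with position 4, array becomes [10, 18, 23, 30, 9, 35, 28, 19, 34]
arr[5]=35 > 34: no swap
arr[6]=28 <= 34: swap with position 5, array becomes [10, 18, 23, 30, 9, 28, 35, 19, 34]
arr[7]=19 <= 34: swap with position 6, array becomes [10, 18, 23, 30, 9, 28, 19, 35, 34]

Place pivot at position 7: [10, 18, 23, 30, 9, 28, 19, 34, 35]
Pivot position: 7

After partitioning with pivot 34, the array becomes [10, 18, 23, 30, 9, 28, 19, 34, 35]. The pivot is placed at index 7. All elements to the left of the pivot are <= 34, and all elements to the right are > 34.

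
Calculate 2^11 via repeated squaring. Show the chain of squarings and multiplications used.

Computing 2^11 by squaring (build up from 2^1; each line after the first costs one multiplication):

2^1 = 2
2^2 = (2^1)^2 = 2^2 = 4
2^4 = (2^2)^2 = 4^2 = 16
2^5 = 2 * 2^4 = 2 * 16 = 32
2^10 = (2^5)^2 = 32^2 = 1024
2^11 = 2 * 2^10 = 2 * 1024 = 2048

Result: 2048
Multiplications needed: 5 (5 lines after 2^1)

2^11 = 2048. Using exponentiation by squaring, this requires 5 multiplications. The key idea: if the exponent is even, square the half-power; if odd, multiply by the base once.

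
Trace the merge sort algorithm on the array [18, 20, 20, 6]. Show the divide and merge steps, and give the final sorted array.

Merge sort trace:

Split: [18, 20, 20, 6] -> [18, 20] and [20, 6]
  Split: [18, 20] -> [18] and [20]
  Merge: [18] + [20] -> [18, 20]
  Split: [20, 6] -> [20] and [6]
  Merge: [20] + [6] -> [6, 20]
Merge: [18, 20] + [6, 20] -> [6, 18, 20, 20]

Final sorted array: [6, 18, 20, 20]

The merge sort proceeds by recursively splitting the array and merging sorted halves.
After all merges, the sorted array is [6, 18, 20, 20].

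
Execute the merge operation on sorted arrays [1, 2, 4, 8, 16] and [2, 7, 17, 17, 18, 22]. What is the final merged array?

Merging process:

Compare 1 vs 2: take 1 from left. Merged: [1]
Compare 2 vs 2: take 2 from left. Merged: [1, 2]
Compare 4 vs 2: take 2 from right. Merged: [1, 2, 2]
Compare 4 vs 7: take 4 from left. Merged: [1, 2, 2, 4]
Compare 8 vs 7: take 7 from right. Merged: [1, 2, 2, 4, 7]
Compare 8 vs 17: take 8 from left. Merged: [1, 2, 2, 4, 7, 8]
Compare 16 vs 17: take 16 from left. Merged: [1, 2, 2, 4, 7, 8, 16]
Append remaining from right: [17, 17, 18, 22]. Merged: [1, 2, 2, 4, 7, 8, 16, 17, 17, 18, 22]

Final merged array: [1, 2, 2, 4, 7, 8, 16, 17, 17, 18, 22]
Total comparisons: 7

The merged array is [1, 2, 2, 4, 7, 8, 16, 17, 17, 18, 22], requiring 7 comparisons. The merge step runs in O(n) time where n is the total number of elements.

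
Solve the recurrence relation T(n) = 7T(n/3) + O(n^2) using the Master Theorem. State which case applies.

Master Theorem for T(n) = 7T(n/3) + O(n^2):

a = 7, b = 3, c = 2
log_b(a) = log_3(7) = 1.7712

Case 3: c = 2 > log_3(7) = 1.7712
T(n) = O(n^2) = O(n^2)

For T(n) = 7T(n/3) + O(n^2): log_3(7) = 1.7712. This is Case 3 of the Master Theorem (c > log_b(a), work dominated by root), giving O(n^2).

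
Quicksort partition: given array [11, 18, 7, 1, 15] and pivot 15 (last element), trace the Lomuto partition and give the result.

Lomuto partition with pivot = 15:

Initial array: [11, 18, 7, 1, 15]

arr[0]=11 <= 15: swap with position 0, array becomes [11, 18, 7, 1, 15]
arr[1]=18 > 15: no swap
arr[2]=7 <= 15: swap with position 1, array becomes [11, 7, 18, 1, 15]
arr[3]=1 <= 15: swap with position 2, array becomes [11, 7, 1, 18, 15]

Place pivot at position 3: [11, 7, 1, 15, 18]
Pivot position: 3

After partitioning with pivot 15, the array becomes [11, 7, 1, 15, 18]. The pivot is placed at index 3. All elements to the left of the pivot are <= 15, and all elements to the right are > 15.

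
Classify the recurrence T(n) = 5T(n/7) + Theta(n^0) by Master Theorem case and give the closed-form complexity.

Master Theorem for T(n) = 5T(n/7) + O(n^0):

a = 5, b = 7, c = 0
log_b(a) = log_7(5) = 0.8271

Case 1: c = 0 < log_7(5) = 0.8271
T(n) = O(n^(log_7 5))

For T(n) = 5T(n/7) + O(n^0): log_7(5) = 0.8271. This is Case 1 of the Master Theorem (c < log_b(a), work dominated by leaves), giving O(n^(log_7 5)).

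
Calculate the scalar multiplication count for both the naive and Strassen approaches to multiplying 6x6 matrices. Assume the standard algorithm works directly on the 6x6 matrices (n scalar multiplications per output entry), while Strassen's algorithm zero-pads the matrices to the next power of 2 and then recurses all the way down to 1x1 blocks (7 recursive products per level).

Matrix multiplication for 6x6 matrices:

Strassen's algorithm requires power-of-2 dimensions. Pad 6x6 to 8x8 (next power of 2).

Standard algorithm: 6^3 = 216 multiplications
Strassen's algorithm: 7^(log2(8)) = 7^3 = 343 multiplications
Difference: 216 - 343 = -127 (Strassen uses MORE here due to padding overhead — for small or just-over-power-of-2 n, padding can outweigh the per-level savings)

Standard: 216 multiplications (6^3). Strassen: 343 multiplications (7^3, after padding to 8x8). Strassen reduces 8 recursive multiplications to 7 at each level.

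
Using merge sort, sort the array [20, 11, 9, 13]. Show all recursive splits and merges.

Merge sort trace:

Split: [20, 11, 9, 13] -> [20, 11] and [9, 13]
  Split: [20, 11] -> [20] and [11]
  Merge: [20] + [11] -> [11, 20]
  Split: [9, 13] -> [9] and [13]
  Merge: [9] + [13] -> [9, 13]
Merge: [11, 20] + [9, 13] -> [9, 11, 13, 20]

Final sorted array: [9, 11, 13, 20]

The merge sort proceeds by recursively splitting the array and merging sorted halves.
After all merges, the sorted array is [9, 11, 13, 20].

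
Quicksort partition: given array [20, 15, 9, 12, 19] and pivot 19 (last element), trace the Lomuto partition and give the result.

Lomuto partition with pivot = 19:

Initial array: [20, 15, 9, 12, 19]

arr[0]=20 > 19: no swap
arr[1]=15 <= 19: swap with position 0, array becomes [15, 20, 9, 12, 19]
arr[2]=9 <= 19: swap with position 1, array becomes [15, 9, 20, 12, 19]
arr[3]=12 <= 19: swap with position 2, array becomes [15, 9, 12, 20, 19]

Place pivot at position 3: [15, 9, 12, 19, 20]
Pivot position: 3

After partitioning with pivot 19, the array becomes [15, 9, 12, 19, 20]. The pivot is placed at index 3. All elements to the left of the pivot are <= 19, and all elements to the right are > 19.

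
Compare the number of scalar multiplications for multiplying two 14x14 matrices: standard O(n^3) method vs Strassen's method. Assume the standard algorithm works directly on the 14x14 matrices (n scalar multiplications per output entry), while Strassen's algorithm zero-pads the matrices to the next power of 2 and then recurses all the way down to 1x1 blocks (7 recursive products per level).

Matrix multiplication for 14x14 matrices:

Strassen's algorithm requires power-of-2 dimensions. Pad 14x14 to 16x16 (next power of 2).

Standard algorithm: 14^3 = 2744 multiplications
Strassen's algorithm: 7^(log2(16)) = 7^4 = 2401 multiplications
Savings: 2744 - 2401 = 343 multiplications

Standard: 2744 multiplications (14^3). Strassen: 2401 multiplications (7^4, after padding to 16x16). Strassen reduces 8 recursive multiplications to 7 at each level.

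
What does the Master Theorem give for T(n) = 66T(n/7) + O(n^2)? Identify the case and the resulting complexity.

Master Theorem for T(n) = 66T(n/7) + O(n^2):

a = 66, b = 7, c = 2
log_b(a) = log_7(66) = 2.1531

Case 1: c = 2 < log_7(66) = 2.1531
T(n) = O(n^(log_7 66))

For T(n) = 66T(n/7) + O(n^2): log_7(66) = 2.1531. This is Case 1 of the Master Theorem (c < log_b(a), work dominated by leaves), giving O(n^(log_7 66)).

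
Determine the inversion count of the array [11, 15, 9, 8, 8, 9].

Finding inversions in [11, 15, 9, 8, 8, 9]:

(0, 2): arr[0]=11 > arr[2]=9
(0, 3): arr[0]=11 > arr[3]=8
(0, 4): arr[0]=11 > arr[4]=8
(0, 5): arr[0]=11 > arr[5]=9
(1, 2): arr[1]=15 > arr[2]=9
(1, 3): arr[1]=15 > arr[3]=8
(1, 4): arr[1]=15 > arr[4]=8
(1, 5): arr[1]=15 > arr[5]=9
(2, 3): arr[2]=9 > arr[3]=8
(2, 4): arr[2]=9 > arr[4]=8

Total inversions: 10

The array has 10 inversion(s): (0,2), (0,3), (0,4), (0,5), (1,2), (1,3), (1,4), (1,5), (2,3), (2,4). Each pair (i,j) satisfies i < j and arr[i] > arr[j].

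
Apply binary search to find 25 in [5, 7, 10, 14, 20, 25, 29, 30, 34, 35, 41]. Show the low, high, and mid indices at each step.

Binary search for 25 in [5, 7, 10, 14, 20, 25, 29, 30, 34, 35, 41]:

lo=0, hi=10, mid=5, arr[mid]=25 -> Found target at index 5!

Binary search finds 25 at index 5 after 1 comparisons. The search repeatedly halves the search space by comparing with the middle element.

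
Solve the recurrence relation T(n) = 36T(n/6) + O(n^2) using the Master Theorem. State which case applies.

Master Theorem for T(n) = 36T(n/6) + O(n^2):

a = 36, b = 6, c = 2
log_b(a) = log_6(36) = 2.0000

Case 2: c = 2 = log_6(36) = 2.0000
T(n) = O(n^2 log n) = O(n^2 log n)

For T(n) = 36T(n/6) + O(n^2): log_6(36) = 2.0000. This is Case 2 of the Master Theorem (c = log_b(a), equal work at all levels), giving O(n^2 log n).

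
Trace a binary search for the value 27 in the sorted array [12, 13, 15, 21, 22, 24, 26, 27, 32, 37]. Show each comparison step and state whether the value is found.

Binary search for 27 in [12, 13, 15, 21, 22, 24, 26, 27, 32, 37]:

lo=0, hi=9, mid=4, arr[mid]=22 -> 22 < 27, search right half
lo=5, hi=9, mid=7, arr[mid]=27 -> Found target at index 7!

Binary search finds 27 at index 7 after 2 comparisons. The search repeatedly halves the search space by comparing with the middle element.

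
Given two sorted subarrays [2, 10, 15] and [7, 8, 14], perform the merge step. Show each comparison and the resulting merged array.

Merging process:

Compare 2 vs 7: take 2 from left. Merged: [2]
Compare 10 vs 7: take 7 from right. Merged: [2, 7]
Compare 10 vs 8: take 8 from right. Merged: [2, 7, 8]
Compare 10 vs 14: take 10 from left. Merged: [2, 7, 8, 10]
Compare 15 vs 14: take 14 from right. Merged: [2, 7, 8, 10, 14]
Append remaining from left: [15]. Merged: [2, 7, 8, 10, 14, 15]

Final merged array: [2, 7, 8, 10, 14, 15]
Total comparisons: 5

The merged array is [2, 7, 8, 10, 14, 15], requiring 5 comparisons. The merge step runs in O(n) time where n is the total number of elements.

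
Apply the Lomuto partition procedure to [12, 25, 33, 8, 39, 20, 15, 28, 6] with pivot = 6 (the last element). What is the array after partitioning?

Lomuto partition with pivot = 6:

Initial array: [12, 25, 33, 8, 39, 20, 15, 28, 6]

arr[0]=12 > 6: no swap
arr[1]=25 > 6: no swap
arr[2]=33 > 6: no swap
arr[3]=8 > 6: no swap
arr[4]=39 > 6: no swap
arr[5]=20 > 6: no swap
arr[6]=15 > 6: no swap
arr[7]=28 > 6: no swap

Place pivot at position 0: [6, 25, 33, 8, 39, 20, 15, 28, 12]
Pivot position: 0

After partitioning with pivot 6, the array becomes [6, 25, 33, 8, 39, 20, 15, 28, 12]. The pivot is placed at index 0. All elements to the left of the pivot are <= 6, and all elements to the right are > 6.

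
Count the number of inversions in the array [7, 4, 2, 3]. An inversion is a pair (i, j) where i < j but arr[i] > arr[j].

Finding inversions in [7, 4, 2, 3]:

(0, 1): arr[0]=7 > arr[1]=4
(0, 2): arr[0]=7 > arr[2]=2
(0, 3): arr[0]=7 > arr[3]=3
(1, 2): arr[1]=4 > arr[2]=2
(1, 3): arr[1]=4 > arr[3]=3

Total inversions: 5

The array has 5 inversion(s): (0,1), (0,2), (0,3), (1,2), (1,3). Each pair (i,j) satisfies i < j and arr[i] > arr[j].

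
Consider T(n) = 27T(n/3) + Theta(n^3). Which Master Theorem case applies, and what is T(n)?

Master Theorem for T(n) = 27T(n/3) + O(n^3):

a = 27, b = 3, c = 3
log_b(a) = log_3(27) = 3.0000

Case 2: c = 3 = log_3(27) = 3.0000
T(n) = O(n^3 log n) = O(n^3 log n)

For T(n) = 27T(n/3) + O(n^3): log_3(27) = 3.0000. This is Case 2 of the Master Theorem (c = log_b(a), equal work at all levels), giving O(n^3 log n).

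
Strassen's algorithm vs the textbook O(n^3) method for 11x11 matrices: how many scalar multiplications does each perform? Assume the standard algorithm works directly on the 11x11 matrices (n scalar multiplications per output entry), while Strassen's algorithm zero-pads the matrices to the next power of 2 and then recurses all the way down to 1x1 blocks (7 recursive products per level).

Matrix multiplication for 11x11 matrices:

Strassen's algorithm requires power-of-2 dimensions. Pad 11x11 to 16x16 (next power of 2).

Standard algorithm: 11^3 = 1331 multiplications
Strassen's algorithm: 7^(log2(16)) = 7^4 = 2401 multiplications
Difference: 1331 - 2401 = -1070 (Strassen uses MORE here due to padding overhead — for small or just-over-power-of-2 n, padding can outweigh the per-level savings)

Standard: 1331 multiplications (11^3). Strassen: 2401 multiplications (7^4, after padding to 16x16). Strassen reduces 8 recursive multiplications to 7 at each level.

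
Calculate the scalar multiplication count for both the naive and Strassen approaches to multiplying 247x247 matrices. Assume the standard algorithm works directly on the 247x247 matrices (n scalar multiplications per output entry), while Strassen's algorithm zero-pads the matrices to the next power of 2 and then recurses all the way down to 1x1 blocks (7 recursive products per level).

Matrix multiplication for 247x247 matrices:

Strassen's algorithm requires power-of-2 dimensions. Pad 247x247 to 256x256 (next power of 2).

Standard algorithm: 247^3 = 15069223 multiplications
Strassen's algorithm: 7^(log2(256)) = 7^8 = 5764801 multiplications
Savings: 15069223 - 5764801 = 9304422 multiplications

Standard: 15069223 multiplications (247^3). Strassen: 5764801 multiplications (7^8, after padding to 256x256). Strassen reduces 8 recursive multiplications to 7 at each level.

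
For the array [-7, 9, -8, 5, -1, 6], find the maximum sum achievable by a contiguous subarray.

Using Kadane's algorithm on [-7, 9, -8, 5, -1, 6]:

Scanning through the array:
Position 1 (value 9): max_ending_here = 9, max_so_far = 9
Position 2 (value -8): max_ending_here = 1, max_so_far = 9
Position 3 (value 5): max_ending_here = 6, max_so_far = 9
Position 4 (value -1): max_ending_here = 5, max_so_far = 9
Position 5 (value 6): max_ending_here = 11, max_so_far = 11

Maximum subarray: [9, -8, 5, -1, 6]
Maximum sum: 11

The maximum subarray is [9, -8, 5, -1, 6] with sum 11. This subarray runs from index 1 to index 5.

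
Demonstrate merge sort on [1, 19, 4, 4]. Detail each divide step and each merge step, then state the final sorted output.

Merge sort trace:

Split: [1, 19, 4, 4] -> [1, 19] and [4, 4]
  Split: [1, 19] -> [1] and [19]
  Merge: [1] + [19] -> [1, 19]
  Split: [4, 4] -> [4] and [4]
  Merge: [4] + [4] -> [4, 4]
Merge: [1, 19] + [4, 4] -> [1, 4, 4, 19]

Final sorted array: [1, 4, 4, 19]

The merge sort proceeds by recursively splitting the array and merging sorted halves.
After all merges, the sorted array is [1, 4, 4, 19].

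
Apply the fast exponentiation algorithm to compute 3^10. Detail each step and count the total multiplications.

Computing 3^10 by squaring (build up from 3^1; each line after the first costs one multiplication):

3^1 = 3
3^2 = (3^1)^2 = 3^2 = 9
3^4 = (3^2)^2 = 9^2 = 81
3^5 = 3 * 3^4 = 3 * 81 = 243
3^10 = (3^5)^2 = 243^2 = 59049

Result: 59049
Multiplications needed: 4 (4 lines after 3^1)

3^10 = 59049. Using exponentiation by squaring, this requires 4 multiplications. The key idea: if the exponent is even, square the half-power; if odd, multiply by the base once.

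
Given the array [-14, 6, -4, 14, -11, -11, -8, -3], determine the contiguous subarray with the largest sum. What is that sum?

Using Kadane's algorithm on [-14, 6, -4, 14, -11, -11, -8, -3]:

Scanning through the array:
Position 1 (value 6): max_ending_here = 6, max_so_far = 6
Position 2 (value -4): max_ending_here = 2, max_so_far = 6
Position 3 (value 14): max_ending_here = 16, max_so_far = 16
Position 4 (value -11): max_ending_here = 5, max_so_far = 16
Position 5 (value -11): max_ending_here = -6, max_so_far = 16
Position 6 (value -8): max_ending_here = -8, max_so_far = 16
Position 7 (value -3): max_ending_here = -3, max_so_far = 16

Maximum subarray: [6, -4, 14]
Maximum sum: 16

The maximum subarray is [6, -4, 14] with sum 16. This subarray runs from index 1 to index 3.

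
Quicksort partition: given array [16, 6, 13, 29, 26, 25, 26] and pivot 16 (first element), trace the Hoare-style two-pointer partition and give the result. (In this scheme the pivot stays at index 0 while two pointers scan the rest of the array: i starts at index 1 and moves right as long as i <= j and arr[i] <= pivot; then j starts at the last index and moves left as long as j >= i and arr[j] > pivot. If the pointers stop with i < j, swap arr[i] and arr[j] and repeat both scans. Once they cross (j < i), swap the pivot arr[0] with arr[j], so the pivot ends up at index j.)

Hoare-style two-pointer partition with pivot = 16:

Initial array: [16, 6, 13, 29, 26, 25, 26]

Pointers start at i = 1, j = 6.
i ends at 3, j ends at 2: the pointers have crossed (j < i), so scanning stops.

Swap pivot arr[0] with arr[2] to place pivot at position 2: [13, 6, 16, 29, 26, 25, 26]
Pivot position: 2

After partitioning with pivot 16, the array becomes [13, 6, 16, 29, 26, 25, 26]. The pivot is placed at index 2. All elements to the left of the pivot are <= 16, and all elements to the right are > 16.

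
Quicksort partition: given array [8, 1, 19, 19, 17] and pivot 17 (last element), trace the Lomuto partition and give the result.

Lomuto partition with pivot = 17:

Initial array: [8, 1, 19, 19, 17]

arr[0]=8 <= 17: swap with position 0, array becomes [8, 1, 19, 19, 17]
arr[1]=1 <= 17: swap with position 1, array becomes [8, 1, 19, 19, 17]
arr[2]=19 > 17: no swap
arr[3]=19 > 17: no swap

Place pivot at position 2: [8, 1, 17, 19, 19]
Pivot position: 2

After partitioning with pivot 17, the array becomes [8, 1, 17, 19, 19]. The pivot is placed at index 2. All elements to the left of the pivot are <= 17, and all elements to the right are > 17.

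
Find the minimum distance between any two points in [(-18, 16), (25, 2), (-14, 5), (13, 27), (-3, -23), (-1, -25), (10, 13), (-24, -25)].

Computing all pairwise distances among 8 points:

d((-18, 16), (25, 2)) = 45.2217
d((-18, 16), (-14, 5)) = 11.7047
d((-18, 16), (13, 27)) = 32.8938
d((-18, 16), (-3, -23)) = 41.7852
d((-18, 16), (-1, -25)) = 44.3847
d((-18, 16), (10, 13)) = 28.1603
d((-18, 16), (-24, -25)) = 41.4367
d((25, 2), (-14, 5)) = 39.1152
d((25, 2), (13, 27)) = 27.7308
d((25, 2), (-3, -23)) = 37.5366
d((25, 2), (-1, -25)) = 37.4833
d((25, 2), (10, 13)) = 18.6011
d((25, 2), (-24, -25)) = 55.9464
d((-14, 5), (13, 27)) = 34.8281
d((-14, 5), (-3, -23)) = 30.0832
d((-14, 5), (-1, -25)) = 32.6956
d((-14, 5), (10, 13)) = 25.2982
d((-14, 5), (-24, -25)) = 31.6228
d((13, 27), (-3, -23)) = 52.4976
d((13, 27), (-1, -25)) = 53.8516
d((13, 27), (10, 13)) = 14.3178
d((13, 27), (-24, -25)) = 63.8201
d((-3, -23), (-1, -25)) = 2.8284 <-- minimum
d((-3, -23), (10, 13)) = 38.2753
d((-3, -23), (-24, -25)) = 21.095
d((-1, -25), (10, 13)) = 39.5601
d((-1, -25), (-24, -25)) = 23.0
d((10, 13), (-24, -25)) = 50.9902

Closest pair: (-3, -23) and (-1, -25) with distance 2.8284

The closest pair is (-3, -23) and (-1, -25) with Euclidean distance 2.8284. For 8 points, brute-force pairwise comparison is shown above. For large n, the divide-and-conquer algorithm (sort by x, recurse on halves, check the dividing strip) achieves O(n log n).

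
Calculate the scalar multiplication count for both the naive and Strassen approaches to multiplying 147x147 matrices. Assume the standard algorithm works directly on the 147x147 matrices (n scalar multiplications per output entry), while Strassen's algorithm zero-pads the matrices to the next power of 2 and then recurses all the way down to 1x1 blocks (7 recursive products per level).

Matrix multiplication for 147x147 matrices:

Strassen's algorithm requires power-of-2 dimensions. Pad 147x147 to 256x256 (next power of 2).

Standard algorithm: 147^3 = 3176523 multiplications
Strassen's algorithm: 7^(log2(256)) = 7^8 = 5764801 multiplications
Difference: 3176523 - 5764801 = -2588278 (Strassen uses MORE here due to padding overhead — for small or just-over-power-of-2 n, padding can outweigh the per-level savings)

Standard: 3176523 multiplications (147^3). Strassen: 5764801 multiplications (7^8, after padding to 256x256). Strassen reduces 8 recursive multiplications to 7 at each level.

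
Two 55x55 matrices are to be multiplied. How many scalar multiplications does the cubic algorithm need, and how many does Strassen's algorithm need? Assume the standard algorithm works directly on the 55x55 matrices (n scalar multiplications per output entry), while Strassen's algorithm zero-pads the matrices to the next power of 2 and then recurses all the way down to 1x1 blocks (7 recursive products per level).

Matrix multiplication for 55x55 matrices:

Strassen's algorithm requires power-of-2 dimensions. Pad 55x55 to 64x64 (next power of 2).

Standard algorithm: 55^3 = 166375 multiplications
Strassen's algorithm: 7^(log2(64)) = 7^6 = 117649 multiplications
Savings: 166375 - 117649 = 48726 multiplications

Standard: 166375 multiplications (55^3). Strassen: 117649 multiplications (7^6, after padding to 64x64). Strassen reduces 8 recursive multiplications to 7 at each level.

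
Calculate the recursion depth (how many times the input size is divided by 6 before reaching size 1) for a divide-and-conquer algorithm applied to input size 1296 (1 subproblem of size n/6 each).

For divide and conquer with division factor 6:

Problem sizes at each level:
Level 0: 1296
Level 1: 216
Level 2: 36
Level 3: 6
Level 4: 1

The root is level 0 and the size-1 base case is level 4 (the tree spans levels 0 through 4, i.e. 5 levels counting the root), so the depth is the number of divisions: log_6(1296) = 4

The recursion tree depth is log_6(1296) = 4. At each level, the problem size is divided by 6, so it takes 4 divisions to reduce to a base case of size 1. The algorithm makes 1 recursive call at each level.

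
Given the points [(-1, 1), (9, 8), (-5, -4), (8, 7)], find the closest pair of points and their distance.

Computing all pairwise distances among 4 points:

d((-1, 1), (9, 8)) = 12.2066
d((-1, 1), (-5, -4)) = 6.4031
d((-1, 1), (8, 7)) = 10.8167
d((9, 8), (-5, -4)) = 18.4391
d((9, 8), (8, 7)) = 1.4142 <-- minimum
d((-5, -4), (8, 7)) = 17.0294

Closest pair: (9, 8) and (8, 7) with distance 1.4142

The closest pair is (9, 8) and (8, 7) with Euclidean distance 1.4142. For 4 points, brute-force pairwise comparison is shown above. For large n, the divide-and-conquer algorithm (sort by x, recurse on halves, check the dividing strip) achieves O(n log n).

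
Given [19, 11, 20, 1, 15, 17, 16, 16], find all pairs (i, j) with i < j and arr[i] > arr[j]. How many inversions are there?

Finding inversions in [19, 11, 20, 1, 15, 17, 16, 16]:

(0, 1): arr[0]=19 > arr[1]=11
(0, 3): arr[0]=19 > arr[3]=1
(0, 4): arr[0]=19 > arr[4]=15
(0, 5): arr[0]=19 > arr[5]=17
(0, 6): arr[0]=19 > arr[6]=16
(0, 7): arr[0]=19 > arr[7]=16
(1, 3): arr[1]=11 > arr[3]=1
(2, 3): arr[2]=20 > arr[3]=1
(2, 4): arr[2]=20 > arr[4]=15
(2, 5): arr[2]=20 > arr[5]=17
(2, 6): arr[2]=20 > arr[6]=16
(2, 7): arr[2]=20 > arr[7]=16
(5, 6): arr[5]=17 > arr[6]=16
(5, 7): arr[5]=17 > arr[7]=16

Total inversions: 14

The array has 14 inversion(s): (0,1), (0,3), (0,4), (0,5), (0,6), (0,7), (1,3), (2,3), (2,4), (2,5), (2,6), (2,7), (5,6), (5,7). Each pair (i,j) satisfies i < j and arr[i] > arr[j].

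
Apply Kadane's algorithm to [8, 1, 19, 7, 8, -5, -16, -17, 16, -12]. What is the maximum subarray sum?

Using Kadane's algorithm on [8, 1, 19, 7, 8, -5, -16, -17, 16, -12]:

Scanning through the array:
Position 1 (value 1): max_ending_here = 9, max_so_far = 9
Position 2 (value 19): max_ending_here = 28, max_so_far = 28
Position 3 (value 7): max_ending_here = 35, max_so_far = 35
Position 4 (value 8): max_ending_here = 43, max_so_far = 43
Position 5 (value -5): max_ending_here = 38, max_so_far = 43
Position 6 (value -16): max_ending_here = 22, max_so_far = 43
Position 7 (value -17): max_ending_here = 5, max_so_far = 43
Position 8 (value 16): max_ending_here = 21, max_so_far = 43
Position 9 (value -12): max_ending_here = 9, max_so_far = 43

Maximum subarray: [8, 1, 19, 7, 8]
Maximum sum: 43

The maximum subarray is [8, 1, 19, 7, 8] with sum 43. This subarray runs from index 0 to index 4.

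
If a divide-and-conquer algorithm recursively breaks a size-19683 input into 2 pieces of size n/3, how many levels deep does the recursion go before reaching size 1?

For divide and conquer with division factor 3:

Problem sizes at each level:
Level 0: 19683
Level 1: 6561
Level 2: 2187
Level 3: 729
Level 4: 243
Level 5: 81
Level 6: 27
Level 7: 9
Level 8: 3
Level 9: 1

The root is level 0 and the size-1 base case is level 9 (the tree spans levels 0 through 9, i.e. 10 levels counting the root), so the depth is the number of divisions: log_3(19683) = 9

The recursion tree depth is log_3(19683) = 9. At each level, the problem size is divided by 3, so it takes 9 divisions to reduce to a base case of size 1. The algorithm makes 2 recursive calls at each level.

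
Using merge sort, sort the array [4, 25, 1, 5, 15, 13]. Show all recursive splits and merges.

Merge sort trace:

Split: [4, 25, 1, 5, 15, 13] -> [4, 25, 1] and [5, 15, 13]
  Split: [4, 25, 1] -> [4] and [25, 1]
    Split: [25, 1] -> [25] and [1]
    Merge: [25] + [1] -> [1, 25]
  Merge: [4] + [1, 25] -> [1, 4, 25]
  Split: [5, 15, 13] -> [5] and [15, 13]
    Split: [15, 13] -> [15] and [13]
    Merge: [15] + [13] -> [13, 15]
  Merge: [5] + [13, 15] -> [5, 13, 15]
Merge: [1, 4, 25] + [5, 13, 15] -> [1, 4, 5, 13, 15, 25]

Final sorted array: [1, 4, 5, 13, 15, 25]

The merge sort proceeds by recursively splitting the array and merging sorted halves.
After all merges, the sorted array is [1, 4, 5, 13, 15, 25].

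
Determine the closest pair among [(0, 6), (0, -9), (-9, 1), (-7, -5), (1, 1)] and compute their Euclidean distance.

Computing all pairwise distances among 5 points:

d((0, 6), (0, -9)) = 15.0
d((0, 6), (-9, 1)) = 10.2956
d((0, 6), (-7, -5)) = 13.0384
d((0, 6), (1, 1)) = 5.099 <-- minimum
d((0, -9), (-9, 1)) = 13.4536
d((0, -9), (-7, -5)) = 8.0623
d((0, -9), (1, 1)) = 10.0499
d((-9, 1), (-7, -5)) = 6.3246
d((-9, 1), (1, 1)) = 10.0
d((-7, -5), (1, 1)) = 10.0

Closest pair: (0, 6) and (1, 1) with distance 5.099

The closest pair is (0, 6) and (1, 1) with Euclidean distance 5.099. For 5 points, brute-force pairwise comparison is shown above. For large n, the divide-and-conquer algorithm (sort by x, recurse on halves, check the dividing strip) achieves O(n log n).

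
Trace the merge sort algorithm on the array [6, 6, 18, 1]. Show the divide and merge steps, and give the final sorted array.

Merge sort trace:

Split: [6, 6, 18, 1] -> [6, 6] and [18, 1]
  Split: [6, 6] -> [6] and [6]
  Merge: [6] + [6] -> [6, 6]
  Split: [18, 1] -> [18] and [1]
  Merge: [18] + [1] -> [1, 18]
Merge: [6, 6] + [1, 18] -> [1, 6, 6, 18]

Final sorted array: [1, 6, 6, 18]

The merge sort proceeds by recursively splitting the array and merging sorted halves.
After all merges, the sorted array is [1, 6, 6, 18].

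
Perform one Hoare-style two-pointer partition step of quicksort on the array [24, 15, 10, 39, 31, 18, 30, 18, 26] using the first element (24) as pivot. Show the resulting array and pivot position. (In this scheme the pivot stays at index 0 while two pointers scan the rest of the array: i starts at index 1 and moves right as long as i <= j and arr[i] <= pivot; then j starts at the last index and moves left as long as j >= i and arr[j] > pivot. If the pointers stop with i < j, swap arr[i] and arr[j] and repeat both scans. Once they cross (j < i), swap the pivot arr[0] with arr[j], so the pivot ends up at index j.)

Hoare-style two-pointer partition with pivot = 24:

Initial array: [24, 15, 10, 39, 31, 18, 30, 18, 26]

Pointers start at i = 1, j = 8.
i stops at index 3 (arr[3]=39 > 24), j stops at index 7 (arr[7]=18 <= 24): swap arr[3] and arr[7], array becomes [24, 15, 10, 18, 31, 18, 30, 39, 26]
i stops at index 4 (arr[4]=31 > 24), j stops at index 5 (arr[5]=18 <= 24): swap arr[4] and arr[5], array becomes [24, 15, 10, 18, 18, 31, 30, 39, 26]
i ends at 5, j ends at 4: the pointers have crossed (j < i), so scanning stops.

Swap pivot arr[0] with arr[4] to place pivot at position 4: [18, 15, 10, 18, 24, 31, 30, 39, 26]
Pivot position: 4

After partitioning with pivot 24, the array becomes [18, 15, 10, 18, 24, 31, 30, 39, 26]. The pivot is placed at index 4. All elements to the left of the pivot are <= 24, and all elements to the right are > 24.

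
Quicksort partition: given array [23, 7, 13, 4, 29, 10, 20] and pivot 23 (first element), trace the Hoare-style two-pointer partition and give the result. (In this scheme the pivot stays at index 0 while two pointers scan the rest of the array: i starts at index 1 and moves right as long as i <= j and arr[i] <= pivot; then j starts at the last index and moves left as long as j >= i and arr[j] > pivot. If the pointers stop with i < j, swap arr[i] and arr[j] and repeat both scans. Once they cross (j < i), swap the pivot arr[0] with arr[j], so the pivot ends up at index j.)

Hoare-style two-pointer partition with pivot = 23:

Initial array: [23, 7, 13, 4, 29, 10, 20]

Pointers start at i = 1, j = 6.
i stops at index 4 (arr[4]=29 > 23), j stops at index 6 (arr[6]=20 <= 23): swap arr[4] and arr[6], array becomes [23, 7, 13, 4, 20, 10, 29]
i ends at 6, j ends at 5: the pointers have crossed (j < i), so scanning stops.

Swap pivot arr[0] with arr[5] to place pivot at position 5: [10, 7, 13, 4, 20, 23, 29]
Pivot position: 5

After partitioning with pivot 23, the array becomes [10, 7, 13, 4, 20, 23, 29]. The pivot is placed at index 5. All elements to the left of the pivot are <= 23, and all elements to the right are > 23.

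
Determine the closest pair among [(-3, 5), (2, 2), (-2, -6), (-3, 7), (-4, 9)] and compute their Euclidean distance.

Computing all pairwise distances among 5 points:

d((-3, 5), (2, 2)) = 5.831
d((-3, 5), (-2, -6)) = 11.0454
d((-3, 5), (-3, 7)) = 2.0 <-- minimum
d((-3, 5), (-4, 9)) = 4.1231
d((2, 2), (-2, -6)) = 8.9443
d((2, 2), (-3, 7)) = 7.0711
d((2, 2), (-4, 9)) = 9.2195
d((-2, -6), (-3, 7)) = 13.0384
d((-2, -6), (-4, 9)) = 15.1327
d((-3, 7), (-4, 9)) = 2.2361

Closest pair: (-3, 5) and (-3, 7) with distance 2.0

The closest pair is (-3, 5) and (-3, 7) with Euclidean distance 2.0. For 5 points, brute-force pairwise comparison is shown above. For large n, the divide-and-conquer algorithm (sort by x, recurse on halves, check the dividing strip) achieves O(n log n).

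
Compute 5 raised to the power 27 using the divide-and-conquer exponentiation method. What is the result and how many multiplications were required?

Computing 5^27 by squaring (build up from 5^1; each line after the first costs one multiplication):

5^1 = 5
5^2 = (5^1)^2 = 5^2 = 25
5^3 = 5 * 5^2 = 5 * 25 = 125
5^6 = (5^3)^2 = 125^2 = 15625
5^12 = (5^6)^2 = 15625^2 = 244140625
5^13 = 5 * 5^12 = 5 * 244140625 = 1220703125
5^26 = (5^13)^2 = 1220703125^2 = 1490116119384765625
5^27 = 5 * 5^26 = 5 * 1490116119384765625 = 7450580596923828125

Result: 7450580596923828125
Multiplications needed: 7 (7 lines after 5^1)

5^27 = 7450580596923828125. Using exponentiation by squaring, this requires 7 multiplications. The key idea: if the exponent is even, square the half-power; if odd, multiply by the base once.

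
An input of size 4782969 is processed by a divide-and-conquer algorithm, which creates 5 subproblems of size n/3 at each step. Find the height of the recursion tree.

For divide and conquer with division factor 3:

Problem sizes at each level:
Level 0: 4782969
Level 1: 1594323
Level 2: 531441
Level 3: 177147
Level 4: 59049
Level 5: 19683
Level 6: 6561
Level 7: 2187
Level 8: 729
Level 9: 243
Level 10: 81
Level 11: 27
Level 12: 9
Level 13: 3
Level 14: 1

The root is level 0 and the size-1 base case is level 14 (the tree spans levels 0 through 14, i.e. 15 levels counting the root), so the depth is the number of divisions: log_3(4782969) = 14

The recursion tree depth is log_3(4782969) = 14. At each level, the problem size is divided by 3, so it takes 14 divisions to reduce to a base case of size 1. The algorithm makes 5 recursive calls at each level.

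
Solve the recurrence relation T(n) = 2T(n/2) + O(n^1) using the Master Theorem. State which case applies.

Master Theorem for T(n) = 2T(n/2) + O(n^1):

a = 2, b = 2, c = 1
log_b(a) = log_2(2) = 1.0000

Case 2: c = 1 = log_2(2) = 1.0000
T(n) = O(n^1 log n) = O(n log n)

For T(n) = 2T(n/2) + O(n^1): log_2(2) = 1.0000. This is Case 2 of the Master Theorem (c = log_b(a), equal work at all levels), giving O(n log n).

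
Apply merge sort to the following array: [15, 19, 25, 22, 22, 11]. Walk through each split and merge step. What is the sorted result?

Merge sort trace:

Split: [15, 19, 25, 22, 22, 11] -> [15, 19, 25] and [22, 22, 11]
  Split: [15, 19, 25] -> [15] and [19, 25]
    Split: [19, 25] -> [19] and [25]
    Merge: [19] + [25] -> [19, 25]
  Merge: [15] + [19, 25] -> [15, 19, 25]
  Split: [22, 22, 11] -> [22] and [22, 11]
    Split: [22, 11] -> [22] and [11]
    Merge: [22] + [11] -> [11, 22]
  Merge: [22] + [11, 22] -> [11, 22, 22]
Merge: [15, 19, 25] + [11, 22, 22] -> [11, 15, 19, 22, 22, 25]

Final sorted array: [11, 15, 19, 22, 22, 25]

The merge sort proceeds by recursively splitting the array and merging sorted halves.
After all merges, the sorted array is [11, 15, 19, 22, 22, 25].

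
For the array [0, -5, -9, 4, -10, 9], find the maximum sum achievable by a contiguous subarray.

Using Kadane's algorithm on [0, -5, -9, 4, -10, 9]:

Scanning through the array:
Position 1 (value -5): max_ending_here = -5, max_so_far = 0
Position 2 (value -9): max_ending_here = -9, max_so_far = 0
Position 3 (value 4): max_ending_here = 4, max_so_far = 4
Position 4 (value -10): max_ending_here = -6, max_so_far = 4
Position 5 (value 9): max_ending_here = 9, max_so_far = 9

Maximum subarray: [9]
Maximum sum: 9

The maximum subarray is [9] with sum 9. This subarray runs from index 5 to index 5.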